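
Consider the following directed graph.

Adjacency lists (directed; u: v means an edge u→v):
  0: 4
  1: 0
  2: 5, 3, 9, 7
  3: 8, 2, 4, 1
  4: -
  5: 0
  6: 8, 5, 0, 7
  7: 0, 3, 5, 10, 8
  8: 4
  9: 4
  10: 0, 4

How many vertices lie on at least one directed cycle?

3

A vertex is on a directed cycle iff it belongs to a strongly connected component of size ≥ 2 (or has a self-loop).
The vertices on cycles are {2, 3, 7} — 3 in total.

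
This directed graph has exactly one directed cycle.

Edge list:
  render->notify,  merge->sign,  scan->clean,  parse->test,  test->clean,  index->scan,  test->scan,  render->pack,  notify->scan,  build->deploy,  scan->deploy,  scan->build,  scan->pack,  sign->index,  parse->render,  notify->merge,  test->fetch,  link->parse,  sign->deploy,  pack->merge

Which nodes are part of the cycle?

DFS with gray/black marking from scan:
scan gray
  pack gray
    merge gray
      sign gray
        deploy gray
        deploy black
        index gray
          index→scan: scan is gray → back edge
Back edge closes the cycle scan → pack → merge → sign → index → scan; its vertices are {pack, scan, sign, index, merge}.

pack, scan, sign, index, merge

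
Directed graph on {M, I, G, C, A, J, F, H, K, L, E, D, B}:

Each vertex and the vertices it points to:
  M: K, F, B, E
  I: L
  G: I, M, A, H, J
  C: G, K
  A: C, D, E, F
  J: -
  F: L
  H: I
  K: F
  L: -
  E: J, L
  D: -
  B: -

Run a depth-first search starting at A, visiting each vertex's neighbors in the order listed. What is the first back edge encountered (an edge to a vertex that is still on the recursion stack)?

G→A

DFS from A (visiting each vertex's neighbors in the order listed); mark gray on enter, black on exit:
A gray
  C gray
    G gray
      I gray
        L gray
        L black
      I black
      M gray
        K gray
          F gray
            F→L: L black — skip
          F black
        K black
        M→F: F black — skip
        B gray
        B black
        E gray
          J gray
          J black
          E→L: L black — skip
        E black
      M black
      G→A: A is gray → back edge
First back edge: G → A.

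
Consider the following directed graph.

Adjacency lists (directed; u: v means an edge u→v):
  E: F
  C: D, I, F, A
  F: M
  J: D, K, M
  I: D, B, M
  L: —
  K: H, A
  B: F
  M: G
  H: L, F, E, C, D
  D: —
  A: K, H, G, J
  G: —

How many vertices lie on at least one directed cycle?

5

A vertex is on a directed cycle iff it belongs to a strongly connected component of size ≥ 2 (or has a self-loop).
The vertices on cycles are {A, C, H, J, K} — 5 in total.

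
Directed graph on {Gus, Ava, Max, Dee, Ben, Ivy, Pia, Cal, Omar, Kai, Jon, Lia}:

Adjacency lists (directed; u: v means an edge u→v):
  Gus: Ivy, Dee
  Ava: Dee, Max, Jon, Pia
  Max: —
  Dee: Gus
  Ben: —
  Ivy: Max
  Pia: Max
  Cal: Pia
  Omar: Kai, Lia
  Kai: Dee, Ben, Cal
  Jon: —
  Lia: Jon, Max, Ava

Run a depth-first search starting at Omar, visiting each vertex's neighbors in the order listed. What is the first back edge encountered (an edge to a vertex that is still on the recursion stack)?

DFS from Omar (visiting each vertex's neighbors in the order listed); mark gray on enter, black on exit:
Omar gray
  Kai gray
    Dee gray
      Gus gray
        Ivy gray
          Max gray
          Max black
        Ivy black
        Gus→Dee: Dee is gray → back edge
First back edge: Gus → Dee.

Gus->Dee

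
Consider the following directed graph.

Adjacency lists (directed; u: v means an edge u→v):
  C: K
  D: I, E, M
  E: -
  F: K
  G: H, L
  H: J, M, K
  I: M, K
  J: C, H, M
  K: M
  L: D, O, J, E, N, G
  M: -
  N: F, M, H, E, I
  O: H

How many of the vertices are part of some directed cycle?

A vertex is on a directed cycle iff it belongs to a strongly connected component of size ≥ 2 (or has a self-loop).
The vertices on cycles are {G, H, J, L} — 4 in total.

4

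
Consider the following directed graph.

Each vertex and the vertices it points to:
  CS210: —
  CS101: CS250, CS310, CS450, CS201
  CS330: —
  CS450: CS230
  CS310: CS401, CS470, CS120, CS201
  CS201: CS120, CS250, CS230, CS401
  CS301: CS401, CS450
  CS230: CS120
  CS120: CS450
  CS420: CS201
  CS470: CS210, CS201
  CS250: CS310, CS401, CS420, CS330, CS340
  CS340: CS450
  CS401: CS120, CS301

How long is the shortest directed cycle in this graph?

2

For each vertex v, BFS finds the shortest path from v back to v.
The shortest such closed walk is CS401 → CS301 → CS401, length 2.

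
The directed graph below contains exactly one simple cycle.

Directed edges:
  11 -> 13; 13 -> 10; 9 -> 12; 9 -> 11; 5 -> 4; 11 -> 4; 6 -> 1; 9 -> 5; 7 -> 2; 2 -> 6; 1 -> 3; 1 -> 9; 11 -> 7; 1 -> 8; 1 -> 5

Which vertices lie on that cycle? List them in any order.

1, 2, 6, 7, 9, 11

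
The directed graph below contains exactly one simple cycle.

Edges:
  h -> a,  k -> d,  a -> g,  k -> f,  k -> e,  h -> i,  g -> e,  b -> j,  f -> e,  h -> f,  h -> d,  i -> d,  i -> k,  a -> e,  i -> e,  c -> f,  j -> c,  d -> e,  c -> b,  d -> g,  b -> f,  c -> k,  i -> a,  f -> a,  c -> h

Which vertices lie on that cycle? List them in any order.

b, c, j

DFS with gray/black marking from j:
j gray
  c gray
    f gray
      e gray
      e black
      a gray
        g gray
          g→e: e black — skip
        g black
        a→e: e black — skip
      a black
    f black
    b gray
      b→f: f black — skip
      b→j: j is gray → back edge
Back edge closes the cycle j → c → b → j; its vertices are {b, c, j}.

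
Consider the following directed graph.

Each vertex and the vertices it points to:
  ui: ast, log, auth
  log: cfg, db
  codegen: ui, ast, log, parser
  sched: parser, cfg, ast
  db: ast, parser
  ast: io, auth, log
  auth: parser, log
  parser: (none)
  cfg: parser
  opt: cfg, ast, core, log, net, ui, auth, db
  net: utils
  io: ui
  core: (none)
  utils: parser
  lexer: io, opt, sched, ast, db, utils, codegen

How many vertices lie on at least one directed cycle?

6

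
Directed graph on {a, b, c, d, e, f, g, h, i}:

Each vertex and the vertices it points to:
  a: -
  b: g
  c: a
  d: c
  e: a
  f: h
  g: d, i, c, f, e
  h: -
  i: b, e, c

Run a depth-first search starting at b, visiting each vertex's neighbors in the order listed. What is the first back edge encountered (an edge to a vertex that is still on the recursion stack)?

i→b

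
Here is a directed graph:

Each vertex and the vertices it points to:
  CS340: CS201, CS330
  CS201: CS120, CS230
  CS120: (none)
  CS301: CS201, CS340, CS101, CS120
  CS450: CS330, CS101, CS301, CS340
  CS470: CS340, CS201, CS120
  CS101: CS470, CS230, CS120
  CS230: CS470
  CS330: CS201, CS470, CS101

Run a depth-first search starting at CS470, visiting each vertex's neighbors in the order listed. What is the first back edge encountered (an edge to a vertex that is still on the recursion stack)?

CS230→CS470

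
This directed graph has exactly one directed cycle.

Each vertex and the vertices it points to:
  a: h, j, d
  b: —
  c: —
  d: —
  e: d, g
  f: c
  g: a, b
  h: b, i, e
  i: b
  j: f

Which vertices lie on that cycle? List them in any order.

a, e, g, h

DFS with gray/black marking from a:
a gray
  h gray
    b gray
    b black
    i gray
      i→b: b black — skip
    i black
    e gray
      d gray
      d black
      g gray
        g→a: a is gray → back edge
Back edge closes the cycle a → h → e → g → a; its vertices are {a, e, g, h}.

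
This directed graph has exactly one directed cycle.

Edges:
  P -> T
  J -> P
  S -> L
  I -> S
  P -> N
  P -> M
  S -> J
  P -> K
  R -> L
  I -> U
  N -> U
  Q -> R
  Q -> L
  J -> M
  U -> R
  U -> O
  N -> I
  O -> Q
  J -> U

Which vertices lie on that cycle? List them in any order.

I, J, N, P, S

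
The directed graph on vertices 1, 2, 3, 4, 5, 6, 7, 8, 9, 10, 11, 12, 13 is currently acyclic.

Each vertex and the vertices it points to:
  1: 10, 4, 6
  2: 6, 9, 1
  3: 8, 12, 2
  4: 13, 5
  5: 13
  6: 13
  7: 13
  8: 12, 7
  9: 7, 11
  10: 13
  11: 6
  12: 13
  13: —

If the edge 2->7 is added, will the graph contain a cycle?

No

Adding 2→7 creates a cycle iff 7 can already reach 2.
Explore from 7: no path reaches 2. The graph stays acyclic.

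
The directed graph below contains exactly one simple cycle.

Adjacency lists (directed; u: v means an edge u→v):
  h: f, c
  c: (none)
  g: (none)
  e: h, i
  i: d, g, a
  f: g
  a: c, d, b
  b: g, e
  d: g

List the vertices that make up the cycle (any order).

a, b, e, i

DFS with gray/black marking from e:
e gray
  h gray
    f gray
      g gray
      g black
    f black
    c gray
    c black
  h black
  i gray
    d gray
      d→g: g black — skip
    d black
    i→g: g black — skip
    a gray
      a→c: c black — skip
      a→d: d black — skip
      b gray
        b→g: g black — skip
        b→e: e is gray → back edge
Back edge closes the cycle e → i → a → b → e; its vertices are {a, b, e, i}.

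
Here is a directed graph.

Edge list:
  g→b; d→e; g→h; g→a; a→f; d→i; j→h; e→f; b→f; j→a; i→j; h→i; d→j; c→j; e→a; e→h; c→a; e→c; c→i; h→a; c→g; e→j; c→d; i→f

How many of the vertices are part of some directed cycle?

6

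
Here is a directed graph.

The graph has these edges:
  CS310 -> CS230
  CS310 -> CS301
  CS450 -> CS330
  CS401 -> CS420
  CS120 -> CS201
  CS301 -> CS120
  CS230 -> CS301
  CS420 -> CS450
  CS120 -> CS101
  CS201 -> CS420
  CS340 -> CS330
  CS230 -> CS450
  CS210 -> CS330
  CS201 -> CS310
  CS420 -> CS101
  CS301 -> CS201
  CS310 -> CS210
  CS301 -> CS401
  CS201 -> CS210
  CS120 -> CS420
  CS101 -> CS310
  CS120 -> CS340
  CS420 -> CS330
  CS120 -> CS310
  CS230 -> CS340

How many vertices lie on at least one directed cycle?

8

A vertex is on a directed cycle iff it belongs to a strongly connected component of size ≥ 2 (or has a self-loop).
The vertices on cycles are {CS101, CS120, CS201, CS230, CS301, CS310, CS401, CS420} — 8 in total.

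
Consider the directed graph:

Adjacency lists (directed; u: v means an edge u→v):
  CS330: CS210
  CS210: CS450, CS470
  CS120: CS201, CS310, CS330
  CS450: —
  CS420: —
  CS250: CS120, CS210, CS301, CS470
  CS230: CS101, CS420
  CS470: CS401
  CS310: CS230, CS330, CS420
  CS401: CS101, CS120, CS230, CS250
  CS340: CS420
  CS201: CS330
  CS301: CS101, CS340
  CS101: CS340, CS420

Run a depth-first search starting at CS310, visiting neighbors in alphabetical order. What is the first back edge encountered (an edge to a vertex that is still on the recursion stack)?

DFS from CS310 (visiting neighbors in alphabetical order); mark gray on enter, black on exit:
CS310 gray
  CS230 gray
    CS101 gray
      CS340 gray
        CS420 gray
        CS420 black
      CS340 black
      CS101→CS420: CS420 black — skip
    CS101 black
    CS230→CS420: CS420 black — skip
  CS230 black
  CS330 gray
    CS210 gray
      CS450 gray
      CS450 black
      CS470 gray
        CS401 gray
          CS401→CS101: CS101 black — skip
          CS120 gray
            CS201 gray
              CS201→CS330: CS330 is gray → back edge
First back edge: CS201 → CS330.

CS201->CS330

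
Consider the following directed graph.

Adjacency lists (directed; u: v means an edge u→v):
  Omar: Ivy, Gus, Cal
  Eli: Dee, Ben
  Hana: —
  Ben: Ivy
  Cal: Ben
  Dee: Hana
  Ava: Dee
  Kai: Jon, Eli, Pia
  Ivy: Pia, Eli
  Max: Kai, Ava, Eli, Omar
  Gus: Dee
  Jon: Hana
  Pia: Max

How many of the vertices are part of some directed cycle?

A vertex is on a directed cycle iff it belongs to a strongly connected component of size ≥ 2 (or has a self-loop).
The vertices on cycles are {Ben, Cal, Eli, Ivy, Kai, Max, Pia, Omar} — 8 in total.

8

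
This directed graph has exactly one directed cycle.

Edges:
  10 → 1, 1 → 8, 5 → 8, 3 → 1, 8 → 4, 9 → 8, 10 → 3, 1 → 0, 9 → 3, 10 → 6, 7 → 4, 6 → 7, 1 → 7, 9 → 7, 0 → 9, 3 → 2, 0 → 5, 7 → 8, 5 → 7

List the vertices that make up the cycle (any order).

0, 1, 3, 9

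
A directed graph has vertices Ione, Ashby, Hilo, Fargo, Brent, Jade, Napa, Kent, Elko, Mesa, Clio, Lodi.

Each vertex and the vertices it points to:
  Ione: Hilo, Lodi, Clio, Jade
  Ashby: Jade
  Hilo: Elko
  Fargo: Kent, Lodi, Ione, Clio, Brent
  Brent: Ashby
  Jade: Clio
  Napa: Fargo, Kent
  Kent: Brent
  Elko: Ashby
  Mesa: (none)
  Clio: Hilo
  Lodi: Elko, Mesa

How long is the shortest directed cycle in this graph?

5

For each vertex v, BFS finds the shortest path from v back to v.
The shortest such closed walk is Clio → Hilo → Elko → Ashby → Jade → Clio, length 5.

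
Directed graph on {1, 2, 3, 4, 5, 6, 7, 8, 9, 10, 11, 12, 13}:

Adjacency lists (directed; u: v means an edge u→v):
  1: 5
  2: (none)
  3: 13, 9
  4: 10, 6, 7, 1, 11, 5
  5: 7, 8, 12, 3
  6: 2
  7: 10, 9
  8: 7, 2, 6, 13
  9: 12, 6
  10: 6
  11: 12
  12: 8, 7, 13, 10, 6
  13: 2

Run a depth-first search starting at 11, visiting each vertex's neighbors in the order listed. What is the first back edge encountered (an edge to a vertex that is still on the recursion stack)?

9→12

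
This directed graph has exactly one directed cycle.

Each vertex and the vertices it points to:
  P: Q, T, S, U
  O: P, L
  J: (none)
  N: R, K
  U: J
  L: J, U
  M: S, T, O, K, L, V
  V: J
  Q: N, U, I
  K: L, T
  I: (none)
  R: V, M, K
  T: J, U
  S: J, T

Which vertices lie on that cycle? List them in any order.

DFS with gray/black marking from M:
M gray
  S gray
    J gray
    J black
    T gray
      T→J: J black — skip
      U gray
        U→J: J black — skip
      U black
    T black
  S black
  M→T: T black — skip
  O gray
    P gray
      Q gray
        N gray
          R gray
            V gray
              V→J: J black — skip
            V black
            R→M: M is gray → back edge
Back edge closes the cycle M → O → P → Q → N → R → M; its vertices are {M, N, O, P, Q, R}.

M, N, O, P, Q, R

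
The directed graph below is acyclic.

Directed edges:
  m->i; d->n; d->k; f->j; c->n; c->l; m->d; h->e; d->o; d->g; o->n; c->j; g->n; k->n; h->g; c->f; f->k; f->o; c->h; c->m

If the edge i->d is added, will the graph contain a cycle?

No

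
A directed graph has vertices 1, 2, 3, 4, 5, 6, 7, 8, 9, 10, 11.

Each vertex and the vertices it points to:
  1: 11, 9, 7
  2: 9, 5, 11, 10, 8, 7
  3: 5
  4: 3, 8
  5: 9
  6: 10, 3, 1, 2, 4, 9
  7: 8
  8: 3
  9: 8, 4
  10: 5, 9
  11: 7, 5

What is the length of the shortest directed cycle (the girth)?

4

For each vertex v, BFS finds the shortest path from v back to v.
The shortest such closed walk is 3 → 5 → 9 → 4 → 3, length 4.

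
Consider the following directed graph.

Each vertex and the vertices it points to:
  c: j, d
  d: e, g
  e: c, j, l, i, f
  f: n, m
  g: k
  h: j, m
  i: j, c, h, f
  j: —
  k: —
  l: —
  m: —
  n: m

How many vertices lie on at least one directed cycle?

A vertex is on a directed cycle iff it belongs to a strongly connected component of size ≥ 2 (or has a self-loop).
The vertices on cycles are {c, d, e, i} — 4 in total.

4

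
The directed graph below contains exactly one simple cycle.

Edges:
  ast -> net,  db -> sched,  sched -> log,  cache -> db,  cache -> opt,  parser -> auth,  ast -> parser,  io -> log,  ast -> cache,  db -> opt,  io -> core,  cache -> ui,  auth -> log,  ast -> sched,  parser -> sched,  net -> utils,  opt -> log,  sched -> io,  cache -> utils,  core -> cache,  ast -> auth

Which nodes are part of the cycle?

DFS with gray/black marking from cache:
cache gray
  utils gray
  utils black
  db gray
    opt gray
      log gray
      log black
    opt black
    sched gray
      sched→log: log black — skip
      io gray
        io→log: log black — skip
        core gray
          core→cache: cache is gray → back edge
Back edge closes the cycle cache → db → sched → io → core → cache; its vertices are {db, io, core, cache, sched}.

db, io, core, cache, sched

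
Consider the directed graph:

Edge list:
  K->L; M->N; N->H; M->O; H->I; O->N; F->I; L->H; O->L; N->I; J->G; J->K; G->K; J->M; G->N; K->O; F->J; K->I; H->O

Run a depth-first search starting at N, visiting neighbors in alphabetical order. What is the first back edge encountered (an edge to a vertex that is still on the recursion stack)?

DFS from N (visiting neighbors in alphabetical order); mark gray on enter, black on exit:
N gray
  H gray
    I gray
    I black
    O gray
      L gray
        L→H: H is gray → back edge
First back edge: L → H.

L→H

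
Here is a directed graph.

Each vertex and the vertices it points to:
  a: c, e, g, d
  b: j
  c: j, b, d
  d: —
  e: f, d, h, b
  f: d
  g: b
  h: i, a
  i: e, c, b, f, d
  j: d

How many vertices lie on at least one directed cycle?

A vertex is on a directed cycle iff it belongs to a strongly connected component of size ≥ 2 (or has a self-loop).
The vertices on cycles are {a, e, h, i} — 4 in total.

4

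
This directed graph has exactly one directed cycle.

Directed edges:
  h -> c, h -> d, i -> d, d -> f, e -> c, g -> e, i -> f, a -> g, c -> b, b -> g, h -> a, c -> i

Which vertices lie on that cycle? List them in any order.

b, c, e, g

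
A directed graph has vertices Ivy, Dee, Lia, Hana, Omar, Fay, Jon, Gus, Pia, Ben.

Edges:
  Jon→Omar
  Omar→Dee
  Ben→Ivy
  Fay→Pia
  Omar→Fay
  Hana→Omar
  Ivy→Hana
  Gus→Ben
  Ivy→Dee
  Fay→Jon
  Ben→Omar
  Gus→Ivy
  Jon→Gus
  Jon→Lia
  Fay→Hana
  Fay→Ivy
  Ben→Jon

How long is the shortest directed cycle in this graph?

3

For each vertex v, BFS finds the shortest path from v back to v.
The shortest such closed walk is Fay → Jon → Omar → Fay, length 3.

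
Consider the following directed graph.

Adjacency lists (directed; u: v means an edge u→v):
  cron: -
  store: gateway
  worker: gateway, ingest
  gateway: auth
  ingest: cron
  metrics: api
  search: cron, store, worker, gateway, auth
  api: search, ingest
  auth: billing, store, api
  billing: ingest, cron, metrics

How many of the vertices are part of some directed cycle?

8

A vertex is on a directed cycle iff it belongs to a strongly connected component of size ≥ 2 (or has a self-loop).
The vertices on cycles are {api, auth, store, search, worker, billing, gateway, metrics} — 8 in total.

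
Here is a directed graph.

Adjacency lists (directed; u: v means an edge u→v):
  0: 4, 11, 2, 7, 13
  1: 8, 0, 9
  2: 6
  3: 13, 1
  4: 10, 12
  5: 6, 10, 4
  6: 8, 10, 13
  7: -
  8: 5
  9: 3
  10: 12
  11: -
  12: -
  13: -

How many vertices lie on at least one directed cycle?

6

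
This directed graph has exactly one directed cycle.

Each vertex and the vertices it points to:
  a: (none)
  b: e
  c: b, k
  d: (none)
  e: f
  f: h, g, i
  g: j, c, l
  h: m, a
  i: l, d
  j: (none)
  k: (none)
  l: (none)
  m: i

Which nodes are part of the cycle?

DFS with gray/black marking from f:
f gray
  h gray
    m gray
      i gray
        l gray
        l black
        d gray
        d black
      i black
    m black
    a gray
    a black
  h black
  g gray
    j gray
    j black
    c gray
      b gray
        e gray
          e→f: f is gray → back edge
Back edge closes the cycle f → g → c → b → e → f; its vertices are {b, c, e, f, g}.

b, c, e, f, g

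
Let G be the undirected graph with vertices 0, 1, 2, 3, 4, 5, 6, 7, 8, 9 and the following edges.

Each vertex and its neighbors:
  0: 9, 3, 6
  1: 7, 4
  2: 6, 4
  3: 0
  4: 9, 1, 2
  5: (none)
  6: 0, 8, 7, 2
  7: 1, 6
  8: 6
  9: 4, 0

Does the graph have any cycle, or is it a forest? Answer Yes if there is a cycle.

DFS, tracking each vertex's parent; an edge to a visited non-parent vertex closes a cycle.
Start from 4:
visit 4 (parent –)
  visit 9 (parent 4)
    9–4: parent, skip
    visit 0 (parent 9)
      0–9: parent, skip
      visit 3 (parent 0)
        3–0: parent, skip
      visit 6 (parent 0)
        6–0: parent, skip
        visit 8 (parent 6)
          8–6: parent, skip
        visit 7 (parent 6)
          visit 1 (parent 7)
            1–7: parent, skip
            1–4: 4 visited and ≠ parent → cycle
Cycle: 4 – 9 – 0 – 6 – 7 – 1 – 4.

Yes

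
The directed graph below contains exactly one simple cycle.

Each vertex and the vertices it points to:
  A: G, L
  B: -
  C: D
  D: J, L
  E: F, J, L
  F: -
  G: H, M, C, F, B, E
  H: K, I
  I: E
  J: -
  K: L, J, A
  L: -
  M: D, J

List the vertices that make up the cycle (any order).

A, G, H, K

DFS with gray/black marking from A:
A gray
  G gray
    H gray
      K gray
        L gray
        L black
        J gray
        J black
        K→A: A is gray → back edge
Back edge closes the cycle A → G → H → K → A; its vertices are {A, G, H, K}.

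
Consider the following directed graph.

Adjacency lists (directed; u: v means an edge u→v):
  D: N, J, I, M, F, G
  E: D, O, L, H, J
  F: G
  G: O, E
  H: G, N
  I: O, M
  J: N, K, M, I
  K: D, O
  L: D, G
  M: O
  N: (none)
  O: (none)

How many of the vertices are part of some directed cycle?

8

A vertex is on a directed cycle iff it belongs to a strongly connected component of size ≥ 2 (or has a self-loop).
The vertices on cycles are {D, E, F, G, H, J, K, L} — 8 in total.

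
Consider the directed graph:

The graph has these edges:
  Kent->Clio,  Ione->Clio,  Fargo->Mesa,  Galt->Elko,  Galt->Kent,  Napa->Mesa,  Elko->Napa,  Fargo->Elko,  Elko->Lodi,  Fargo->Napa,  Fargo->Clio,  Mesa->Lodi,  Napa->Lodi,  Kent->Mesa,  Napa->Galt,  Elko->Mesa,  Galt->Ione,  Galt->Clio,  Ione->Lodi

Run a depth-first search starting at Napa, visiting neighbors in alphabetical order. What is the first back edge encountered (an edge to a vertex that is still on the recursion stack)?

Elko->Napa

DFS from Napa (visiting neighbors in alphabetical order); mark gray on enter, black on exit:
Napa gray
  Galt gray
    Clio gray
    Clio black
    Elko gray
      Lodi gray
      Lodi black
      Mesa gray
        Mesa→Lodi: Lodi black — skip
      Mesa black
      Elko→Napa: Napa is gray → back edge
First back edge: Elko → Napa.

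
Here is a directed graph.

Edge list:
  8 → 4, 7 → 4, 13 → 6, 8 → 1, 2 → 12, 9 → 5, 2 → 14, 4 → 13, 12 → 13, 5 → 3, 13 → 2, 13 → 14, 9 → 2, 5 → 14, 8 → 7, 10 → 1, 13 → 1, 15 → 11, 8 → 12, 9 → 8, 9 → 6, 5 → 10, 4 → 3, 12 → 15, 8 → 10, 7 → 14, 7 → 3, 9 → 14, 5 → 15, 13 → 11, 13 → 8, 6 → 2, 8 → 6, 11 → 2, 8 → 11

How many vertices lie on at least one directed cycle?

9

A vertex is on a directed cycle iff it belongs to a strongly connected component of size ≥ 2 (or has a self-loop).
The vertices on cycles are {2, 4, 6, 7, 8, 11, 12, 13, 15} — 9 in total.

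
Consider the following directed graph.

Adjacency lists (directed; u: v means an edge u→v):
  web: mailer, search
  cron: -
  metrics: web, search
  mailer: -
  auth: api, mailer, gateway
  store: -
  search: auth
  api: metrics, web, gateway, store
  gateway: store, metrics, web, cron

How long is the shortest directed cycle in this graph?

4

For each vertex v, BFS finds the shortest path from v back to v.
The shortest such closed walk is auth → gateway → metrics → search → auth, length 4.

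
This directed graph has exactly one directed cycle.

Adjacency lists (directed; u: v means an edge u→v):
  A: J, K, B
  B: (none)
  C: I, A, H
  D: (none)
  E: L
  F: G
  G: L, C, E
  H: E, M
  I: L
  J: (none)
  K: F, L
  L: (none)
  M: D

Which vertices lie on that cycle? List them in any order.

DFS with gray/black marking from C:
C gray
  I gray
    L gray
    L black
  I black
  A gray
    J gray
    J black
    K gray
      F gray
        G gray
          G→L: L black — skip
          G→C: C is gray → back edge
Back edge closes the cycle C → A → K → F → G → C; its vertices are {A, C, F, G, K}.

A, C, F, G, K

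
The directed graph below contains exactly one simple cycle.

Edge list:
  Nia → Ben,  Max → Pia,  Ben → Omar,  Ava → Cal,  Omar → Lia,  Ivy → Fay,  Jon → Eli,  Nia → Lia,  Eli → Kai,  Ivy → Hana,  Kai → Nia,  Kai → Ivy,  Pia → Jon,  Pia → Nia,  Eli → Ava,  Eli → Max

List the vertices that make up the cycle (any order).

DFS with gray/black marking from Eli:
Eli gray
  Max gray
    Pia gray
      Jon gray
        Jon→Eli: Eli is gray → back edge
Back edge closes the cycle Eli → Max → Pia → Jon → Eli; its vertices are {Eli, Jon, Max, Pia}.

Eli, Jon, Max, Pia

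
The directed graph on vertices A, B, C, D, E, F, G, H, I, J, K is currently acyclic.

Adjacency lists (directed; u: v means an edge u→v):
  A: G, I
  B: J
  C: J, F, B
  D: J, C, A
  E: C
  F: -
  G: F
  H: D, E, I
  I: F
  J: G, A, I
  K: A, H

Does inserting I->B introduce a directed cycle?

Yes

Adding I→B creates a cycle iff B can already reach I.
Path from B: B → J → I.
So B → … → I → B is a cycle.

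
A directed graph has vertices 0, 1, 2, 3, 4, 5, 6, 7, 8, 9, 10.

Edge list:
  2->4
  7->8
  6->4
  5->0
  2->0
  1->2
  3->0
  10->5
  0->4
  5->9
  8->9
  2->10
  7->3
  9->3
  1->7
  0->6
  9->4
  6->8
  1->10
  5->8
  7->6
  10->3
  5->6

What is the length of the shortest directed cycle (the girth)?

5

For each vertex v, BFS finds the shortest path from v back to v.
The shortest such closed walk is 8 → 9 → 3 → 0 → 6 → 8, length 5.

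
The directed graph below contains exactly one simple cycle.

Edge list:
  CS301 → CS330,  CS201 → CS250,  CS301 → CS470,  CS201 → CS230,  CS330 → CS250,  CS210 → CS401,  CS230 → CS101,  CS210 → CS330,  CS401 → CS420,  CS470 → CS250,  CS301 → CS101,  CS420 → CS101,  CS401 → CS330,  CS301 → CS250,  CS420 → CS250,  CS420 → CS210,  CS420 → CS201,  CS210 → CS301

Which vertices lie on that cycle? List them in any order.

DFS with gray/black marking from CS210:
CS210 gray
  CS330 gray
    CS250 gray
    CS250 black
  CS330 black
  CS401 gray
    CS401→CS330: CS330 black — skip
    CS420 gray
      CS420→CS210: CS210 is gray → back edge
Back edge closes the cycle CS210 → CS401 → CS420 → CS210; its vertices are {CS210, CS401, CS420}.

CS210, CS401, CS420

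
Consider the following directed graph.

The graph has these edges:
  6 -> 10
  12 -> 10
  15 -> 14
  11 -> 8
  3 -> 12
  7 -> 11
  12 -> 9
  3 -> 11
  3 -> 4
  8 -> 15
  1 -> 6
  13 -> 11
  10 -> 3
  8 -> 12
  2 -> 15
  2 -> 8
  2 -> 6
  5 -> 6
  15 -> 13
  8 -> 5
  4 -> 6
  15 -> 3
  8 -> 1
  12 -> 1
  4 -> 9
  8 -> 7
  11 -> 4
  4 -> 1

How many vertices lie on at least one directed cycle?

12

A vertex is on a directed cycle iff it belongs to a strongly connected component of size ≥ 2 (or has a self-loop).
The vertices on cycles are {1, 3, 4, 5, 6, 7, 8, 10, 11, 12, 13, 15} — 12 in total.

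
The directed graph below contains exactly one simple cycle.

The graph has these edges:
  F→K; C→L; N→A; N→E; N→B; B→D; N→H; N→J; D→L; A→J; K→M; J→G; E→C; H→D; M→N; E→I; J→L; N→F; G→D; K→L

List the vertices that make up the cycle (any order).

F, K, M, N

DFS with gray/black marking from N:
N gray
  H gray
    D gray
      L gray
      L black
    D black
  H black
  F gray
    K gray
      M gray
        M→N: N is gray → back edge
Back edge closes the cycle N → F → K → M → N; its vertices are {F, K, M, N}.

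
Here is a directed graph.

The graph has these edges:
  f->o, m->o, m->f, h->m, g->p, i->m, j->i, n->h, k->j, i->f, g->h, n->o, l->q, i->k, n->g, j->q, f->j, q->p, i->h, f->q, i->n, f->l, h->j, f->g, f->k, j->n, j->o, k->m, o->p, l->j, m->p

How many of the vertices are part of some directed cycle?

A vertex is on a directed cycle iff it belongs to a strongly connected component of size ≥ 2 (or has a self-loop).
The vertices on cycles are {f, g, h, i, j, k, l, m, n} — 9 in total.

9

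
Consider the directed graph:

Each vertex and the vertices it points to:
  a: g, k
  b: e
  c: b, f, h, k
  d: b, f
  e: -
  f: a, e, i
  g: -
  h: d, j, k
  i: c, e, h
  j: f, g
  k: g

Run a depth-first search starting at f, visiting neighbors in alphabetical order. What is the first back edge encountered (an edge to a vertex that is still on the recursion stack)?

c->f

DFS from f (visiting neighbors in alphabetical order); mark gray on enter, black on exit:
f gray
  a gray
    g gray
    g black
    k gray
      k→g: g black — skip
    k black
  a black
  e gray
  e black
  i gray
    c gray
      b gray
        b→e: e black — skip
      b black
      c→f: f is gray → back edge
First back edge: c → f.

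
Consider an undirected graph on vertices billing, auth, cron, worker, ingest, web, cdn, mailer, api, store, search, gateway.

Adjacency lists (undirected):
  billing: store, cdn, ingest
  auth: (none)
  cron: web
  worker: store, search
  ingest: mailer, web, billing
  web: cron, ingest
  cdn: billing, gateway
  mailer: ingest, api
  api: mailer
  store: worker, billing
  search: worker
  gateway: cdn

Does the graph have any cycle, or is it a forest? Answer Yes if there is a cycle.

DFS, tracking each vertex's parent; an edge to a visited non-parent vertex closes a cycle.
Start from cron:
visit cron (parent –)
  visit web (parent cron)
    web–cron: parent, skip
    visit ingest (parent web)
      visit mailer (parent ingest)
        mailer–ingest: parent, skip
        visit api (parent mailer)
          api–mailer: parent, skip
      ingest–web: parent, skip
      visit billing (parent ingest)
        visit store (parent billing)
          visit worker (parent store)
            worker–store: parent, skip
            visit search (parent worker)
              search–worker: parent, skip
          store–billing: parent, skip
        visit cdn (parent billing)
          cdn–billing: parent, skip
          visit gateway (parent cdn)
            gateway–cdn: parent, skip
        billing–ingest: parent, skip
visit auth (parent –)
No non-parent visited neighbor found — the graph is a forest.

No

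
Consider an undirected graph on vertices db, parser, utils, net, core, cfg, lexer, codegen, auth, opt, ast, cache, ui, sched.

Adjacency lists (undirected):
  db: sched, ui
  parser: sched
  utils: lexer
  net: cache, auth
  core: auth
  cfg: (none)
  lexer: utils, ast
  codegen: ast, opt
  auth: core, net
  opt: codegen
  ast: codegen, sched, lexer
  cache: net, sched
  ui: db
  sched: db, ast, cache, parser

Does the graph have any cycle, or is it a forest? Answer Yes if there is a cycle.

No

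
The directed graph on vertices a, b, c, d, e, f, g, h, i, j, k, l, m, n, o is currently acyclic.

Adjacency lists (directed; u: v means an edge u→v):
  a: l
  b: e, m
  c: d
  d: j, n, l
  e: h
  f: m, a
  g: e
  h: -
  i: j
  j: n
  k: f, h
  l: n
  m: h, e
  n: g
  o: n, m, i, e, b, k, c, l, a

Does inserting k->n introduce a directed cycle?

No

Adding k→n creates a cycle iff n can already reach k.
Explore from n: no path reaches k. The graph stays acyclic.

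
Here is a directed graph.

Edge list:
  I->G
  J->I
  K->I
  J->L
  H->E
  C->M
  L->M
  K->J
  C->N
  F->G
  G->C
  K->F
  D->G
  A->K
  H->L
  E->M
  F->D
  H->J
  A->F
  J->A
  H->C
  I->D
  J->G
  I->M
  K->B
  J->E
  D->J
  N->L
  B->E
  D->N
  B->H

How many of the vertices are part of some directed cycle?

8

A vertex is on a directed cycle iff it belongs to a strongly connected component of size ≥ 2 (or has a self-loop).
The vertices on cycles are {A, B, D, F, H, I, J, K} — 8 in total.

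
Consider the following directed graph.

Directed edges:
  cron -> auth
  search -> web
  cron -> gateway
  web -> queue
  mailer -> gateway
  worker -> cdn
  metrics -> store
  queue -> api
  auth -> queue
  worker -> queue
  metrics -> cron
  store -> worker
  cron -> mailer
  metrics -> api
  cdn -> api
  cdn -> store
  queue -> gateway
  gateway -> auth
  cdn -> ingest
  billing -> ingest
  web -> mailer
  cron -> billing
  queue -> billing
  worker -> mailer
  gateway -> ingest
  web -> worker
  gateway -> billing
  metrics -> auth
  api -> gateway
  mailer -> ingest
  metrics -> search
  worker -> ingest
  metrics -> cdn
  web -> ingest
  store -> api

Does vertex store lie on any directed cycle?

store is on a cycle iff store can reach itself via ≥1 edge.
store → worker → cdn → store — yes.

Yes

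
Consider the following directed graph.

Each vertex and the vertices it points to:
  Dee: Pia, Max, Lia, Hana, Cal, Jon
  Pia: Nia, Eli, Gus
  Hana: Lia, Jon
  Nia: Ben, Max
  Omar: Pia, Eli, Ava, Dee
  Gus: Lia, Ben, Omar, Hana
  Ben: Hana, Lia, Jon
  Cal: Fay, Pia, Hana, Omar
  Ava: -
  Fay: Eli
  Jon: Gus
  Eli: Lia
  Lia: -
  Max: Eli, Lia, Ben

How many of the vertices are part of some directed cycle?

10

A vertex is on a directed cycle iff it belongs to a strongly connected component of size ≥ 2 (or has a self-loop).
The vertices on cycles are {Ben, Cal, Dee, Gus, Jon, Max, Nia, Pia, Hana, Omar} — 10 in total.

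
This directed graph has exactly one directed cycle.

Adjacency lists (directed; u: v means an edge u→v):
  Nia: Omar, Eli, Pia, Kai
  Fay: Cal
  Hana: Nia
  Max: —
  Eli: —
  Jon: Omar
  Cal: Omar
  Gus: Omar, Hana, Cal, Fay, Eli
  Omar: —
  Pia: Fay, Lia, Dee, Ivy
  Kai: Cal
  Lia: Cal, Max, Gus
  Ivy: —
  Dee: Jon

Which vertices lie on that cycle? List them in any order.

Gus, Lia, Nia, Pia, Hana

DFS with gray/black marking from Nia:
Nia gray
  Omar gray
  Omar black
  Eli gray
  Eli black
  Pia gray
    Fay gray
      Cal gray
        Cal→Omar: Omar black — skip
      Cal black
    Fay black
    Lia gray
      Lia→Cal: Cal black — skip
      Max gray
      Max black
      Gus gray
        Gus→Omar: Omar black — skip
        Hana gray
          Hana→Nia: Nia is gray → back edge
Back edge closes the cycle Nia → Pia → Lia → Gus → Hana → Nia; its vertices are {Gus, Lia, Nia, Pia, Hana}.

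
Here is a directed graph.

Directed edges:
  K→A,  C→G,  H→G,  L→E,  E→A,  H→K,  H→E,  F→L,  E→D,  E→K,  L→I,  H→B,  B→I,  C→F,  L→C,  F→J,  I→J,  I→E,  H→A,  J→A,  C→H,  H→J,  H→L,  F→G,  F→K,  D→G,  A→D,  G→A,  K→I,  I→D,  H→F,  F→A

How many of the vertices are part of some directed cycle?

A vertex is on a directed cycle iff it belongs to a strongly connected component of size ≥ 2 (or has a self-loop).
The vertices on cycles are {A, C, D, E, F, G, H, I, K, L} — 10 in total.

10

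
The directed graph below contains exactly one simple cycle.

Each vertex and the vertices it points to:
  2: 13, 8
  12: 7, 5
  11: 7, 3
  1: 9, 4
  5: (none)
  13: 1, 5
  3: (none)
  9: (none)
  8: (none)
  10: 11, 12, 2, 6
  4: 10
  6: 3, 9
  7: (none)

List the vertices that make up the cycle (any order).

DFS with gray/black marking from 10:
10 gray
  11 gray
    7 gray
    7 black
    3 gray
    3 black
  11 black
  12 gray
    12→7: 7 black — skip
    5 gray
    5 black
  12 black
  2 gray
    13 gray
      1 gray
        9 gray
        9 black
        4 gray
          4→10: 10 is gray → back edge
Back edge closes the cycle 10 → 2 → 13 → 1 → 4 → 10; its vertices are {1, 2, 4, 10, 13}.

1, 2, 4, 10, 13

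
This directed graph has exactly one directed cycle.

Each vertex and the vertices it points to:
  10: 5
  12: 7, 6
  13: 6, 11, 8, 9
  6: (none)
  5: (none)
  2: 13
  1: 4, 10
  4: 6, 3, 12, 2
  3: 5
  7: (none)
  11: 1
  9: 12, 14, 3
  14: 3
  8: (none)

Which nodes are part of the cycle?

1, 2, 4, 11, 13

DFS with gray/black marking from 4:
4 gray
  6 gray
  6 black
  3 gray
    5 gray
    5 black
  3 black
  12 gray
    7 gray
    7 black
    12→6: 6 black — skip
  12 black
  2 gray
    13 gray
      13→6: 6 black — skip
      11 gray
        1 gray
          1→4: 4 is gray → back edge
Back edge closes the cycle 4 → 2 → 13 → 11 → 1 → 4; its vertices are {1, 2, 4, 11, 13}.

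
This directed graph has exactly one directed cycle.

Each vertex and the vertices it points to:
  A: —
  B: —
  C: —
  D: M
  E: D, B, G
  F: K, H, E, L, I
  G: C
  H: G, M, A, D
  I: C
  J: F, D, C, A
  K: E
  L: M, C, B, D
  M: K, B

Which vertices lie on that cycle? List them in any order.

D, E, K, M

DFS with gray/black marking from K:
K gray
  E gray
    D gray
      M gray
        M→K: K is gray → back edge
Back edge closes the cycle K → E → D → M → K; its vertices are {D, E, K, M}.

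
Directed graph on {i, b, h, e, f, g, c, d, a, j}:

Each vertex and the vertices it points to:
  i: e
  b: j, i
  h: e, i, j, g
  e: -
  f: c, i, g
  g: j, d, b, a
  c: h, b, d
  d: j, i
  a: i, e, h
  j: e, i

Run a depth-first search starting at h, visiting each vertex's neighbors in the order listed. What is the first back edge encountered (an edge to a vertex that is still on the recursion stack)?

DFS from h (visiting each vertex's neighbors in the order listed); mark gray on enter, black on exit:
h gray
  e gray
  e black
  i gray
    i→e: e black — skip
  i black
  j gray
    j→e: e black — skip
    j→i: i black — skip
  j black
  g gray
    g→j: j black — skip
    d gray
      d→j: j black — skip
      d→i: i black — skip
    d black
    b gray
      b→j: j black — skip
      b→i: i black — skip
    b black
    a gray
      a→i: i black — skip
      a→e: e black — skip
      a→h: h is gray → back edge
First back edge: a → h.

a→h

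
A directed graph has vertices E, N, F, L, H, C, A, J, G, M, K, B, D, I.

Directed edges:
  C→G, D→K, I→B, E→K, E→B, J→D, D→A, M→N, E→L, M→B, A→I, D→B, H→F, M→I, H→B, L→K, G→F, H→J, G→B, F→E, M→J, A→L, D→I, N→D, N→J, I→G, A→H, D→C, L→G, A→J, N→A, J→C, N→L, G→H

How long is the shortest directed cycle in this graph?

For each vertex v, BFS finds the shortest path from v back to v.
The shortest such closed walk is J → D → A → J, length 3.

3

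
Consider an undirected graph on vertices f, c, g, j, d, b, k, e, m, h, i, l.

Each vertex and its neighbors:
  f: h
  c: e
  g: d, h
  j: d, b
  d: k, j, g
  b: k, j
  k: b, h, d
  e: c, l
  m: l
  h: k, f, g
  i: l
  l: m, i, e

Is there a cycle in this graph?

DFS, tracking each vertex's parent; an edge to a visited non-parent vertex closes a cycle.
Start from e:
visit e (parent –)
  visit c (parent e)
    c–e: parent, skip
  visit l (parent e)
    visit m (parent l)
      m–l: parent, skip
    visit i (parent l)
      i–l: parent, skip
    l–e: parent, skip
visit f (parent –)
  visit h (parent f)
    visit k (parent h)
      visit b (parent k)
        b–k: parent, skip
        visit j (parent b)
          visit d (parent j)
            d–k: k visited and ≠ parent → cycle
Cycle: k – b – j – d – k.

Yes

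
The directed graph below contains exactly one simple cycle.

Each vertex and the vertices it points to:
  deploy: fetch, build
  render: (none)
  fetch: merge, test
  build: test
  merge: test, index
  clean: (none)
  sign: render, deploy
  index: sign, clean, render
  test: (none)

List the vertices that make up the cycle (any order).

sign, fetch, index, merge, deploy

DFS with gray/black marking from index:
index gray
  sign gray
    render gray
    render black
    deploy gray
      fetch gray
        merge gray
          test gray
          test black
          merge→index: index is gray → back edge
Back edge closes the cycle index → sign → deploy → fetch → merge → index; its vertices are {sign, fetch, index, merge, deploy}.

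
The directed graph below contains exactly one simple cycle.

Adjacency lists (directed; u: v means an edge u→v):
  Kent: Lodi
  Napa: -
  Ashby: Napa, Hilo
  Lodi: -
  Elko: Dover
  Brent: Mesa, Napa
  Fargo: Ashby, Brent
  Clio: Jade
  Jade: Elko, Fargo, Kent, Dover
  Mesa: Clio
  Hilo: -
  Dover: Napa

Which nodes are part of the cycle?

DFS with gray/black marking from Jade:
Jade gray
  Elko gray
    Dover gray
      Napa gray
      Napa black
    Dover black
  Elko black
  Fargo gray
    Ashby gray
      Ashby→Napa: Napa black — skip
      Hilo gray
      Hilo black
    Ashby black
    Brent gray
      Mesa gray
        Clio gray
          Clio→Jade: Jade is gray → back edge
Back edge closes the cycle Jade → Fargo → Brent → Mesa → Clio → Jade; its vertices are {Clio, Jade, Mesa, Brent, Fargo}.

Clio, Jade, Mesa, Brent, Fargo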